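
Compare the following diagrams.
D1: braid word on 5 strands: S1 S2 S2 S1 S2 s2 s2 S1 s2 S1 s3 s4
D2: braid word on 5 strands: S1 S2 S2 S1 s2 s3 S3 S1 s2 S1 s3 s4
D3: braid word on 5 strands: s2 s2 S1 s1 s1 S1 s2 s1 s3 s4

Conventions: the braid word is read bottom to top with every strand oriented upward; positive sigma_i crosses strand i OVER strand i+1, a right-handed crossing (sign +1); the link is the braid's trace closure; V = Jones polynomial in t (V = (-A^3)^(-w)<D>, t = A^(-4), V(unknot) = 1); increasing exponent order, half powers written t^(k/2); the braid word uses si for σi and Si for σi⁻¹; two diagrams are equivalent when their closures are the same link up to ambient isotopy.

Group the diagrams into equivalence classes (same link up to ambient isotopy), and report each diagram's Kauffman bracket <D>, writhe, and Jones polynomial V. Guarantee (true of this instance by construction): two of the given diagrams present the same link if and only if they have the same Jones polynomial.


classes: {D1, D2} | {D3}
V(D1) = t^-7 - 2t^-6 + 2t^-5 - 3t^-4 + 3t^-3 - 2t^-2 + 2t^-1  [12 crossings, <D> = 2A^-2 - 2A^2 + 3A^6 - 3A^10 + 2A^14 - 2A^18 + A^22, w = -2]
V(D2) = t^-7 - 2t^-6 + 2t^-5 - 3t^-4 + 3t^-3 - 2t^-2 + 2t^-1  [12 crossings, <D> = 2A^-2 - 2A^2 + 3A^6 - 3A^10 + 2A^14 - 2A^18 + A^22, w = -2]
V(D3) = t + t^3 - t^4  [10 crossings, <D> = -A^2 + A^6 + A^14, w = +6]
note: 2 values of V(t) split the 3 diagrams


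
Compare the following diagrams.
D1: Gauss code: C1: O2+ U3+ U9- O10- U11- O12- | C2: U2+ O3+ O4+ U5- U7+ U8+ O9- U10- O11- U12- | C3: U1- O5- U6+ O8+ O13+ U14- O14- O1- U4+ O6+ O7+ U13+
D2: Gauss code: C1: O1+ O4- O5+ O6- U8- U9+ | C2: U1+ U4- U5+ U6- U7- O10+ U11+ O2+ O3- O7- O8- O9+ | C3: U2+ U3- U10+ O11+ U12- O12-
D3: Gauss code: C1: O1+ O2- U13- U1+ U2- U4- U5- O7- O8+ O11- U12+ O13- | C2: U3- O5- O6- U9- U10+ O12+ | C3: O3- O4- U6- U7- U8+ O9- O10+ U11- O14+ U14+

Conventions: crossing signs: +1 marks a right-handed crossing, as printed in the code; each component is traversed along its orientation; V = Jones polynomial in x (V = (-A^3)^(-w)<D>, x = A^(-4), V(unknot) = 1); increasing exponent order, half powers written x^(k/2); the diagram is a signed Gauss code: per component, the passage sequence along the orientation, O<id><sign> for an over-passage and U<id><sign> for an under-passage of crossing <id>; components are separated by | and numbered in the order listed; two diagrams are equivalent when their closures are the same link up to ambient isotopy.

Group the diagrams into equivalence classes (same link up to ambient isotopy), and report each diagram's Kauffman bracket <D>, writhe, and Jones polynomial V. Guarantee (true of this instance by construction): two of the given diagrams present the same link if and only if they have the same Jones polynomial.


grouping into links: {D1} | {D2} | {D3}
V(D1) = x^-2 + 2 + x^2  (w 0, c 14, <D> = A^-8 + 2 + A^8)
V(D2) = 1 + x + x^2 + x^3  [12 crossings, <D> = A^-12 + A^-8 + A^-4 + 1, w = 0]
V(D3) = x^-5 + 2x^-3 + x^-1  [14 crossings, <D> = A^-8 + 2 + A^8, w = -4]
why: comparing 3 Jones polynomials yields 3 groups


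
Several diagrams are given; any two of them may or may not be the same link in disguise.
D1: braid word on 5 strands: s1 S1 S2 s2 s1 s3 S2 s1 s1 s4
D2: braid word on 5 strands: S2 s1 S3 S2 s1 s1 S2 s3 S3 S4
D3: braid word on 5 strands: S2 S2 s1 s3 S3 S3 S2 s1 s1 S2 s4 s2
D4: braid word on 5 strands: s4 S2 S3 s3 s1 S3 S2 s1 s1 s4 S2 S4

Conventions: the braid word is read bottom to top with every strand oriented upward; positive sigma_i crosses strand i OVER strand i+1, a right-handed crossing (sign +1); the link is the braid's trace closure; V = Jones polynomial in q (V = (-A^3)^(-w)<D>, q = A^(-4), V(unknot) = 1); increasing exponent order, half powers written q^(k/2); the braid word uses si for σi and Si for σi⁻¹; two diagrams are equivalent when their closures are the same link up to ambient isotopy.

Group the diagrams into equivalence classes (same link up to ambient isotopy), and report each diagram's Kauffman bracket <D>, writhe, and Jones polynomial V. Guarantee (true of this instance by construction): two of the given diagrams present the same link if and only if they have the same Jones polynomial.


grouping into links: {D1} | {D2, D3, D4}
V(D1) = q + q^3 - q^4  (w +4, c 10, <D> = -A^-4 + 1 + A^8)
V(D2) = -q^-3 + 2q^-2 - 2q^-1 + 3 - 2q + 2q^2 - q^3  [10 crossings, <D> = -A^-18 + 2A^-14 - 2A^-10 + 3A^-6 - 2A^-2 + 2A^2 - A^6, w = -2]
V(D3) = -q^-3 + 2q^-2 - 2q^-1 + 3 - 2q + 2q^2 - q^3  (w 0, c 12, <D> = -A^-12 + 2A^-8 - 2A^-4 + 3 - 2A^4 + 2A^8 - A^12)
V(D4) = -q^-3 + 2q^-2 - 2q^-1 + 3 - 2q + 2q^2 - q^3  (w 0, c 12, <D> = -A^-12 + 2A^-8 - 2A^-4 + 3 - 2A^4 + 2A^8 - A^12)
why: 2 classes among 4 diagrams; unequal V(q) rules out equality


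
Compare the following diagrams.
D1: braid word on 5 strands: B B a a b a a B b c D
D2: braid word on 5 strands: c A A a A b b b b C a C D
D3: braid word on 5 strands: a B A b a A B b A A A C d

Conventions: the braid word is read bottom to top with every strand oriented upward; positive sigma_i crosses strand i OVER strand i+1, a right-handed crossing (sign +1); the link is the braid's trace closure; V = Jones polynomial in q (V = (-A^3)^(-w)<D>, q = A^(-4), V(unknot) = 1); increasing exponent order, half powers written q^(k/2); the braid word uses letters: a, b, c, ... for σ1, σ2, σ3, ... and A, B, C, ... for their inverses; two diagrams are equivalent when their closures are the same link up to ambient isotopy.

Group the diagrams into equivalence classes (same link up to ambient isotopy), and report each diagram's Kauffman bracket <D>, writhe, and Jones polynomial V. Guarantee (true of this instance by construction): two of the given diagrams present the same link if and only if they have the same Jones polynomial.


grouping into links: {D1} | {D2} | {D3}
V(D1) = -q^(1/2) + q^(3/2) - q^(5/2) - q^(9/2)  (w +3, c 11, <D> = A^-9 + A^-1 - A^3 + A^7)
V(D2) = -q^(3/2) - q^(7/2) + q^(9/2) - q^(11/2)  [13 crossings, <D> = A^-19 - A^-15 + A^-11 + A^-3, w = +1]
V(D3) = -q^(-5/2) - q^(-1/2)  [13 crossings, <D> = A^-7 + A, w = -3]
why: V(q) takes 3 values over 3 diagrams, fixing the grouping


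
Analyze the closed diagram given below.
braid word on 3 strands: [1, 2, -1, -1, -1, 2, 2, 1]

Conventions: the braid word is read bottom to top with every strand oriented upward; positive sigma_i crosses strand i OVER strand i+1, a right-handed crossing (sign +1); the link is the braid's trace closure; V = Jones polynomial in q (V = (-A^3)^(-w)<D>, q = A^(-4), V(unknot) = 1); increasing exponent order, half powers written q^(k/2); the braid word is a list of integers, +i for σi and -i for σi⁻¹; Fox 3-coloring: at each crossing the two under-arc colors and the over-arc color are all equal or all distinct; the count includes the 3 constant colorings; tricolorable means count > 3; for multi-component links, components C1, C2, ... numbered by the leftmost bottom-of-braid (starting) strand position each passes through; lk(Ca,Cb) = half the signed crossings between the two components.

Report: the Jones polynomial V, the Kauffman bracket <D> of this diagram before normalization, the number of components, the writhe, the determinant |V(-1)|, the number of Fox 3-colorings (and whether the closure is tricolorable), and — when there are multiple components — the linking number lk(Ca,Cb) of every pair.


Jones polynomial: V(q) = -q^-1 + 2 - q + 2q^2 - q^3 + q^4 - q^5
<D> = -A^-14 + A^-10 - A^-6 + 2A^-2 - A^2 + 2A^6 - A^10; writhe +2
components 1, writhe +2 (8 crossings)
3-colorings: 9 of 3^8, det 9 — tricolorable
note: det 9 = |V(-1)|; divisible by 3, so tricolorable


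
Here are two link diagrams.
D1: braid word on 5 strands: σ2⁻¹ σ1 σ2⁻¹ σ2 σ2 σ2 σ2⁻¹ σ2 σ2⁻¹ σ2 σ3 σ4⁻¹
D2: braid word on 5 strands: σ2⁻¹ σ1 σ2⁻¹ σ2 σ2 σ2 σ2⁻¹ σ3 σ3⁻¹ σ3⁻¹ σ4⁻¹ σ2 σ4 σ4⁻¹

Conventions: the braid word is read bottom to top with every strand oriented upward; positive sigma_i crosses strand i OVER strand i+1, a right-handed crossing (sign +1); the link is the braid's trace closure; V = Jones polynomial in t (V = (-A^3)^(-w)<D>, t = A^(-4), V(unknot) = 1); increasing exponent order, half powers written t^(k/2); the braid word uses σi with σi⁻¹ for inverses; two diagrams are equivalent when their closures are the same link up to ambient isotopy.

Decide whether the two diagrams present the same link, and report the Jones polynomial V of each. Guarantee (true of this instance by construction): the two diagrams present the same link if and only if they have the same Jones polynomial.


equivalent: yes
D1 (bracket A^6; 12 crossings at w = +2): V = 1
D2 (bracket 1; 14 crossings at w = 0): V = 1
key observation: one V(t) for all 2 diagrams — one class (guaranteed)


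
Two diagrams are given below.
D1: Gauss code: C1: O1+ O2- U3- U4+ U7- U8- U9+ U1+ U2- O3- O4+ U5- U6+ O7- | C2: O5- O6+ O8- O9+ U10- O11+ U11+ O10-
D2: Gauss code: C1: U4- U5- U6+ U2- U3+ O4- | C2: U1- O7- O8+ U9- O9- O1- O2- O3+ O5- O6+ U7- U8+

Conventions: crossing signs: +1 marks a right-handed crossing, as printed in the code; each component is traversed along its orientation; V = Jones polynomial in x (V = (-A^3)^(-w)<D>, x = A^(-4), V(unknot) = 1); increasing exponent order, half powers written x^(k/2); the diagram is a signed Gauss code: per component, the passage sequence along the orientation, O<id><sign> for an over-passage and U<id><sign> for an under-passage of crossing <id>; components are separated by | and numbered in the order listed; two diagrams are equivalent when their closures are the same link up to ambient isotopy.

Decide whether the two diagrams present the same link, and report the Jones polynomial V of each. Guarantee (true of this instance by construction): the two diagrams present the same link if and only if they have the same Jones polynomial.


same link: yes
V(D1) = -x^(-1/2) - x^(1/2)  [11 crossings, <D> = A^-5 + A^-1, w = -1]
D2 (bracket A^-11 + A^-7; 9 crossings at w = -3): V = -x^(-1/2) - x^(1/2)
note: from 11 to 9 crossings by R-moves: one link, two diagrams


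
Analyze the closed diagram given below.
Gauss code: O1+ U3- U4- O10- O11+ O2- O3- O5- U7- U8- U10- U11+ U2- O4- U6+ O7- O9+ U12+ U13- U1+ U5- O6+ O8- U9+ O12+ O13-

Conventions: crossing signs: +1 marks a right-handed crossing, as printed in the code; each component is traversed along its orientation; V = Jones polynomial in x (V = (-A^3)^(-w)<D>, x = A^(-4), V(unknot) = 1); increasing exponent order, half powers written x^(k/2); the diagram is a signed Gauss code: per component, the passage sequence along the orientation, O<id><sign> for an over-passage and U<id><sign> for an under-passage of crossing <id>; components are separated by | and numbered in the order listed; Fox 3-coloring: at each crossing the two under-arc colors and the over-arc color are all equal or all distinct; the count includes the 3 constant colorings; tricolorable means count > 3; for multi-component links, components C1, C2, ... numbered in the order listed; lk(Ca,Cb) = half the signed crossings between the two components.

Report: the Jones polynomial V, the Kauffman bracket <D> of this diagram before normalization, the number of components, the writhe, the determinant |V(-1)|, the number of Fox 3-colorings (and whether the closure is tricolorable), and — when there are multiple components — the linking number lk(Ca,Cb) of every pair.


Jones polynomial: V(x) = -x^-5 + x^-4 - x^-3 + 2x^-2 - x^-1 + 2 - x
<D> = A^-13 - 2A^-9 + A^-5 - 2A^-1 + A^3 - A^7 + A^11; writhe -3
components 1, writhe -3 (13 crossings)
3-colorings: 9 of 3^13, det 9 — tricolorable
note: w = -3 shifts under R1 moves; the (-A^3)^(3) factor cancels that in V


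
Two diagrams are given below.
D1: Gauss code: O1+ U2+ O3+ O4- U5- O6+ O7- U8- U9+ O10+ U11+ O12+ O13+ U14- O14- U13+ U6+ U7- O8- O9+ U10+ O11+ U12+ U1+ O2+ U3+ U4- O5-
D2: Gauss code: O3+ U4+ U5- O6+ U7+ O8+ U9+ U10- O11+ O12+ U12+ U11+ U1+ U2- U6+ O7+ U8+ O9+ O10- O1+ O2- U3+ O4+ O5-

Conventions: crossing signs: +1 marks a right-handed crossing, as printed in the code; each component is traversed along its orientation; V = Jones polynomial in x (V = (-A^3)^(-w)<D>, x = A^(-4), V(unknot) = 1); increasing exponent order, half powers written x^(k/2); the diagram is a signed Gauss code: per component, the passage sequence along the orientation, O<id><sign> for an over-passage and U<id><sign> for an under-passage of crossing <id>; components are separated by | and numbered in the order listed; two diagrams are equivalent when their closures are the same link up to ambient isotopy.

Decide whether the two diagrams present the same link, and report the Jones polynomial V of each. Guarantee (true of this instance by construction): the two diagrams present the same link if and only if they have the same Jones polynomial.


equivalent: yes
V(D1) = x + x^3 - x^4  (w +4, c 14, <D> = -A^-4 + 1 + A^8)
V(D2) = x + x^3 - x^4  (w +6, c 12, <D> = -A^2 + A^6 + A^14)
why: Reidemeister moves carry D1 (14 crossings) to D2 (12)


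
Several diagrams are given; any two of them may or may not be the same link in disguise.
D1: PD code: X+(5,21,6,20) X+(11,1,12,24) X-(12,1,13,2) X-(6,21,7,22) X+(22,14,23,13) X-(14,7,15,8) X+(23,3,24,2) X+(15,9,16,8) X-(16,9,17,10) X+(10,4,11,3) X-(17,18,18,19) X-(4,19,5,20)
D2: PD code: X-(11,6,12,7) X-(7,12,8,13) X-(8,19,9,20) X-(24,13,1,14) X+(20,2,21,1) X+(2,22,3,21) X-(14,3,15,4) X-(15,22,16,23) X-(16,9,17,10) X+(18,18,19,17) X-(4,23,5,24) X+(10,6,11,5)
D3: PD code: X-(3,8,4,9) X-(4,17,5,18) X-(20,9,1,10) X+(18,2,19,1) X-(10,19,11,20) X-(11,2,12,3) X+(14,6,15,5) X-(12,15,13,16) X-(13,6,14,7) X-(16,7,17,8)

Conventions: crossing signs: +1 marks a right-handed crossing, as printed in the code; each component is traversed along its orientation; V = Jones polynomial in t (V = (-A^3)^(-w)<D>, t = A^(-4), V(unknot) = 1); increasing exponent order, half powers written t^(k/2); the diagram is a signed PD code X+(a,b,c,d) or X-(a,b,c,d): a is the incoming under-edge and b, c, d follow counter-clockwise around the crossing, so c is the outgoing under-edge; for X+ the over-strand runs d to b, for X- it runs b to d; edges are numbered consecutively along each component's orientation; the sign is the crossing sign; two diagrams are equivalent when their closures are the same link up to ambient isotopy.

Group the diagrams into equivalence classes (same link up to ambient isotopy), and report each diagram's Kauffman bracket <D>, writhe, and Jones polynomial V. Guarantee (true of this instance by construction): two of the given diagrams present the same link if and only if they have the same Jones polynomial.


equivalence classes: {D1} | {D2, D3}
D1 (bracket A^-8 - A^-4 + 1 - A^4 + A^8; 12 crossings at w = 0): V = t^-2 - t^-1 + 1 - t + t^2
V(D2) = -t^-6 + t^-5 - t^-4 + 2t^-3 - t^-2 + t^-1  [12 crossings, <D> = A^-8 - A^-4 + 2 - A^4 + A^8 - A^12, w = -4]
V(D3) = -t^-6 + t^-5 - t^-4 + 2t^-3 - t^-2 + t^-1  (w -6, c 10, <D> = A^-14 - A^-10 + 2A^-6 - A^-2 + A^2 - A^6)
observation: 2 values of V(t) split the 3 diagrams


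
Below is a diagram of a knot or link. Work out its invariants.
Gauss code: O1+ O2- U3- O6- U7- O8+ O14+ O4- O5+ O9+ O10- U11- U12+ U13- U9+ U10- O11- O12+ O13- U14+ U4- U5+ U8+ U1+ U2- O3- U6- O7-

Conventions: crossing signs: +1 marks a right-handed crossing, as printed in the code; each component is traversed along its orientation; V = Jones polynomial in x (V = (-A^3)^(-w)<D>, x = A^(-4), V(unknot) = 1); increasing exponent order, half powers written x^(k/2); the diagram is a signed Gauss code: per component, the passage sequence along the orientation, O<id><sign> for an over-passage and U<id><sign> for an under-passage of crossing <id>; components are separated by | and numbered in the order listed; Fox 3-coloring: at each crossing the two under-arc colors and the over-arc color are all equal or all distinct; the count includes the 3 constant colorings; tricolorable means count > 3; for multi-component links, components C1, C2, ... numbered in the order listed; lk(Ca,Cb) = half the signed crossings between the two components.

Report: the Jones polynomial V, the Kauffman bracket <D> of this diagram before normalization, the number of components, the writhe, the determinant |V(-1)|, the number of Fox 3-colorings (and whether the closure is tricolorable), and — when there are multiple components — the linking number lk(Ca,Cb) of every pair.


V(x) = -x^-4 + x^-3 + x^-1
bracket: A^-2 + A^6 - A^10, w = -2
1 component, writhe -2, over 14 crossings
det 3, colorings 9 of 3^14 — tricolorable
observation: w = -2 (over 14 crossings) is diagram-only; (-A^3)^(2) removes it from V


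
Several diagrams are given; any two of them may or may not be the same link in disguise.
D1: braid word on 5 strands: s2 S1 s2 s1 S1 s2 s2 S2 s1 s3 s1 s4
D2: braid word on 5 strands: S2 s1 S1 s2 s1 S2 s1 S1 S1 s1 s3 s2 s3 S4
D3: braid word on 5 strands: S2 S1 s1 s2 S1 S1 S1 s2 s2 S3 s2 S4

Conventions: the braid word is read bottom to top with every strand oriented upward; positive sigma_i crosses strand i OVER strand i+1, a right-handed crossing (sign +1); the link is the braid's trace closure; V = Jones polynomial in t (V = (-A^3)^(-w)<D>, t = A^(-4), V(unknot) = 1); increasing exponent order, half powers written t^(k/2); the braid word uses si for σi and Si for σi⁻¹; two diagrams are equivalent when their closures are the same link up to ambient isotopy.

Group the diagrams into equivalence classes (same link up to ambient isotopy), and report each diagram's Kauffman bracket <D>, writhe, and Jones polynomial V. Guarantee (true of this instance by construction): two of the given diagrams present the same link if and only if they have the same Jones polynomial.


classes: {D1} | {D2} | {D3}
V(D1) = t - t^2 + 2t^3 - t^4 + t^5 - t^6  [12 crossings, <D> = -A^-6 + A^-2 - A^2 + 2A^6 - A^10 + A^14, w = +6]
V(D2) = 1  [14 crossings, <D> = A^6, w = +2]
V(D3) = -t^-3 + t^-2 - t^-1 + 3 - t + t^2 - t^3  [12 crossings, <D> = -A^-18 + A^-14 - A^-10 + 3A^-6 - A^-2 + A^2 - A^6, w = -2]
note: comparing 3 Jones polynomials yields 3 groups


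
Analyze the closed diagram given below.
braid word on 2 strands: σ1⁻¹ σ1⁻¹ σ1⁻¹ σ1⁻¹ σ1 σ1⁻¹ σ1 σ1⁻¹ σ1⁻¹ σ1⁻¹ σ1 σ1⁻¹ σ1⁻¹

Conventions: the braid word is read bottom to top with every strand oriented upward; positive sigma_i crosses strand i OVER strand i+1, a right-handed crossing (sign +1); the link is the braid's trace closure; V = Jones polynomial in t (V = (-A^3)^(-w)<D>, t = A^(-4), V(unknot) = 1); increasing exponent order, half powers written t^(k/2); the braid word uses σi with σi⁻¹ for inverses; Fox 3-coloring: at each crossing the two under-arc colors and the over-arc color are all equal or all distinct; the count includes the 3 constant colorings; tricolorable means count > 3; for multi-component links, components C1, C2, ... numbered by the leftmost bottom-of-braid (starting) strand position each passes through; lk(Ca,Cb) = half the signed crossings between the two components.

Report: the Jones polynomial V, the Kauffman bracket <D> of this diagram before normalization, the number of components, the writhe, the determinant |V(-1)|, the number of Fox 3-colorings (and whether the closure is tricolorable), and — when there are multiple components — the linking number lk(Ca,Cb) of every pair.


Jones polynomial: V(t) = -t^-10 + t^-9 - t^-8 + t^-7 - t^-6 + t^-5 + t^-3
<D> = -A^-9 - A^-1 + A^3 - A^7 + A^11 - A^15 + A^19; writhe -7
components 1, writhe -7 (13 crossings)
3-colorings: 3 of 3^13, det 7 — not tricolorable
note: w = -7 shifts under R1 moves; the (-A^3)^(7) factor cancels that in V


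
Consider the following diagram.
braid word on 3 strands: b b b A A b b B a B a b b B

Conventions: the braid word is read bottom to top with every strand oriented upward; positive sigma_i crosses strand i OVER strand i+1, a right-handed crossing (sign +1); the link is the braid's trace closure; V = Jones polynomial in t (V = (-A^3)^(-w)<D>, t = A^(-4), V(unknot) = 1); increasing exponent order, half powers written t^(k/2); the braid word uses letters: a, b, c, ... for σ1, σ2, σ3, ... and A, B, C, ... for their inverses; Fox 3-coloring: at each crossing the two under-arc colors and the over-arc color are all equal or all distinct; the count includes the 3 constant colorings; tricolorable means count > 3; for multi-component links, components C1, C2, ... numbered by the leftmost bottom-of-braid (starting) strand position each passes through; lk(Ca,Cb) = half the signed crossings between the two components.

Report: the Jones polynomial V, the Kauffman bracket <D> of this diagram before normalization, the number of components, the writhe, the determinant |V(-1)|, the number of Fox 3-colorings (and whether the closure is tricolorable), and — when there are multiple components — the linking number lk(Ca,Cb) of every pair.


V = -1 + 2t - 2t^2 + 4t^3 - 3t^4 + 3t^5 - 2t^6 + t^7 - t^8
<D> = -A^-20 + A^-16 - 2A^-12 + 3A^-8 - 3A^-4 + 4 - 2A^4 + 2A^8 - A^12 (w = +4)
1 component over 14 crossings, w = +4
3 Fox colorings among 3^14, |V(-1)| = 19: not tricolorable
why: the span of V is 8, forcing >= 8 crossings in any diagram


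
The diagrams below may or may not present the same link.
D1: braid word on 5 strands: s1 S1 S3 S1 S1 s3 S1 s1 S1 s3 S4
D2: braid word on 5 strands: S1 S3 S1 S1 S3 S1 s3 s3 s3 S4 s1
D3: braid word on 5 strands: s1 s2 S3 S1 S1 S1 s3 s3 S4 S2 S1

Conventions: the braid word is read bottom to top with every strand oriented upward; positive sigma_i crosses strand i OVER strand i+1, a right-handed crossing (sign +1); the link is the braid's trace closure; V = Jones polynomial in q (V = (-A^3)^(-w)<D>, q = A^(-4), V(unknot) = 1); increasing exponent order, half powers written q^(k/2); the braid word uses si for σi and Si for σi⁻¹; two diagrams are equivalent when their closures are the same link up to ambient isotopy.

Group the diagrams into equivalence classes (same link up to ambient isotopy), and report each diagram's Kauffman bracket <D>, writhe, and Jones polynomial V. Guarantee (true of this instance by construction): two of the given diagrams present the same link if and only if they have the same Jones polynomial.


classes: {D1, D2, D3}
V(D1) = q^(-9/2) - q^(-5/2) - q^(-3/2) - q^(-1/2)  [11 crossings, <D> = A^-7 + A^-3 + A - A^9, w = -3]
V(D2) = q^(-9/2) - q^(-5/2) - q^(-3/2) - q^(-1/2)  (w -3, c 11, <D> = A^-7 + A^-3 + A - A^9)
D3 (bracket A^-7 + A^-3 + A - A^9; 11 crossings at w = -3): V = q^(-9/2) - q^(-5/2) - q^(-3/2) - q^(-1/2)
note: all 3 diagrams share one V(q), hence one class


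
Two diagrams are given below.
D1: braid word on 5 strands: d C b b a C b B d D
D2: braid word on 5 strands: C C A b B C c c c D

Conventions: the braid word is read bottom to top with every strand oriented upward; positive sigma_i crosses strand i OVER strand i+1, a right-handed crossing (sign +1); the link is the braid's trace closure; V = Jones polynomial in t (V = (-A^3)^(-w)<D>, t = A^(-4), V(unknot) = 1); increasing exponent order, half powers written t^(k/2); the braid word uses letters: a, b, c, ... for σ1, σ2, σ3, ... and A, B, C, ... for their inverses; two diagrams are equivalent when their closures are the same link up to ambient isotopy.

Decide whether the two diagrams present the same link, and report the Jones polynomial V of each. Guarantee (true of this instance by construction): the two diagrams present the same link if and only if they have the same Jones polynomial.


same link: no
V(D1) = t^-2 + 2 + t^2  [10 crossings, <D> = A^-2 + 2A^6 + A^14, w = +2]
D2 (bracket A^-10 + 2A^-6 + A^-2; 10 crossings at w = -2): V = t^-1 + 2 + t
note: comparing 2 Jones polynomials yields 2 groups


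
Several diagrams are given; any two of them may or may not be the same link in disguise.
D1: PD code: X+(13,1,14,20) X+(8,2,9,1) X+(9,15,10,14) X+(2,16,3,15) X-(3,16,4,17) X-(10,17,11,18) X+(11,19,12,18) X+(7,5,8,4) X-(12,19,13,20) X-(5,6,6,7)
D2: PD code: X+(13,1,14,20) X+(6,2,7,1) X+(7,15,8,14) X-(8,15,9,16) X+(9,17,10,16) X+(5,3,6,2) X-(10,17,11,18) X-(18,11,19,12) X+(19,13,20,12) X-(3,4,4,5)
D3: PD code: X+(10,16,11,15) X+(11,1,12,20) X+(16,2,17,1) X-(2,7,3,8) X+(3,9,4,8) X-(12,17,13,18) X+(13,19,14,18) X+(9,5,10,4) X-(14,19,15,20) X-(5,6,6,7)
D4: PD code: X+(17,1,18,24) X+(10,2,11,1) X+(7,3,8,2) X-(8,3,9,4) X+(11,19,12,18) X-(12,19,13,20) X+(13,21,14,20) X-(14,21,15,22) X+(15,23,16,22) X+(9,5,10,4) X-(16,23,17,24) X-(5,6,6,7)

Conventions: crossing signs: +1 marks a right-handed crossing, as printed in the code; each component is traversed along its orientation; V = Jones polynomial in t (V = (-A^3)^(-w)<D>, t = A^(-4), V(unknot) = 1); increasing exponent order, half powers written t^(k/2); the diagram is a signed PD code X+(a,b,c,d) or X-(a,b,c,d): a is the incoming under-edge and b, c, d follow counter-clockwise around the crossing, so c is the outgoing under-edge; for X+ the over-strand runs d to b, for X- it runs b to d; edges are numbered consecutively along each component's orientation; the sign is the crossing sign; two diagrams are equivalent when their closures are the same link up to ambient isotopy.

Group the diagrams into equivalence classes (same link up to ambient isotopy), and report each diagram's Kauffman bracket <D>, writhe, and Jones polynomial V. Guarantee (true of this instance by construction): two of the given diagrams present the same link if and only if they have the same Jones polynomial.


grouping into links: {D1, D2, D3, D4}
V(D1) = 1  (w +2, c 10, <D> = A^6)
D2 (bracket A^6; 10 crossings at w = +2): V = 1
D3 (bracket A^6; 10 crossings at w = +2): V = 1
D4 (bracket A^6; 12 crossings at w = +2): V = 1
key observation: all 4 diagrams share one V(t), hence one class


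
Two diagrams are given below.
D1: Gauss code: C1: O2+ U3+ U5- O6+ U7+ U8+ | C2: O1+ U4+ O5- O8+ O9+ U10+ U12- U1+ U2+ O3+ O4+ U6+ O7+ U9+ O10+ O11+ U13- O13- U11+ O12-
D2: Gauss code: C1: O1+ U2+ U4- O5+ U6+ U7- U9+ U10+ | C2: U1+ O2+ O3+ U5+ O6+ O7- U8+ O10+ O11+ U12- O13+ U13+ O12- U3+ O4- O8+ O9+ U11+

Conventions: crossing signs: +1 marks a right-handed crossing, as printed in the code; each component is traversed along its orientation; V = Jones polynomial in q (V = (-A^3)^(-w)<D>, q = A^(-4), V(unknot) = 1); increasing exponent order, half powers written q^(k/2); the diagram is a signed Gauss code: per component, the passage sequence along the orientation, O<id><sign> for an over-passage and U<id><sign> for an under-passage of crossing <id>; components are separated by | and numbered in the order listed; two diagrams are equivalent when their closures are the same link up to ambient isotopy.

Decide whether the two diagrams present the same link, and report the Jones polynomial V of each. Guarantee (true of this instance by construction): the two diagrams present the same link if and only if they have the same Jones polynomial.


equivalent: yes
V(D1) = -q^(5/2) - q^(9/2) - q^(13/2) + q^(15/2)  (w +7, c 13, <D> = -A^-9 + A^-5 + A^3 + A^11)
D2 (bracket -A^-9 + A^-5 + A^3 + A^11; 13 crossings at w = +7): V = -q^(5/2) - q^(9/2) - q^(13/2) + q^(15/2)
why: from 13 to 13 crossings by R-moves: one link, two diagrams


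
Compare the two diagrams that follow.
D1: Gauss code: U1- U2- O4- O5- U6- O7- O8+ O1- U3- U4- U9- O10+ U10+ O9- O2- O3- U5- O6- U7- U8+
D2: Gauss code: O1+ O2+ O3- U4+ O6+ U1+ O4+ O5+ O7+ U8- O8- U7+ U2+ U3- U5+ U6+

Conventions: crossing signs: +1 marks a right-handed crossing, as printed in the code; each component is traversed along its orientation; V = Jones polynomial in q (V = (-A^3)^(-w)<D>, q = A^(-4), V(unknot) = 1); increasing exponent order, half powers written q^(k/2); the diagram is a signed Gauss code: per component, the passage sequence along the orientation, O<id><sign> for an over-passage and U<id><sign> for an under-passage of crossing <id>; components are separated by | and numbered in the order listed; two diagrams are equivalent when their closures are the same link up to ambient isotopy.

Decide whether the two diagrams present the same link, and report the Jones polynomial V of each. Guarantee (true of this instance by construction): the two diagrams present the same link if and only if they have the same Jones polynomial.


equivalent: no
V(D1) = -q^-7 + q^-6 - q^-5 + q^-4 + q^-2  (w -6, c 10, <D> = A^-10 + A^-2 - A^2 + A^6 - A^10)
D2 (bracket -A^-4 + 1 + A^8; 8 crossings at w = +4): V = q + q^3 - q^4
why: 2 values of V(q) split the 2 diagrams


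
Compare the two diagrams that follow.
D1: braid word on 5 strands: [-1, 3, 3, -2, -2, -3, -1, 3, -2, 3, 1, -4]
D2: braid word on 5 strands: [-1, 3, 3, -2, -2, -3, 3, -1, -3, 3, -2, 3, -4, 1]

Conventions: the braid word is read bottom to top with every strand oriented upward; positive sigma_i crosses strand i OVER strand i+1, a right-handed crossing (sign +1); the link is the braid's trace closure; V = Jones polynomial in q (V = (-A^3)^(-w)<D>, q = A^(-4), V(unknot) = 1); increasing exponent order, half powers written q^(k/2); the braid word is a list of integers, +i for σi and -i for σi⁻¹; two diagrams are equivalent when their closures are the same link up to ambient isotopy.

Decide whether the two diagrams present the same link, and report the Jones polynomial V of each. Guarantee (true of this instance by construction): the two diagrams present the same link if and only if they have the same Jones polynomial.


equivalent: yes
D1 (bracket -A^-18 + A^-14 - A^-10 + 3A^-6 - A^-2 + A^2 - A^6; 12 crossings at w = -2): V = -q^-3 + q^-2 - q^-1 + 3 - q + q^2 - q^3
D2 (bracket -A^-18 + A^-14 - A^-10 + 3A^-6 - A^-2 + A^2 - A^6; 14 crossings at w = -2): V = -q^-3 + q^-2 - q^-1 + 3 - q + q^2 - q^3
key observation: D2 (14 crossings) and D1 (12) are Markov-related braid presentations


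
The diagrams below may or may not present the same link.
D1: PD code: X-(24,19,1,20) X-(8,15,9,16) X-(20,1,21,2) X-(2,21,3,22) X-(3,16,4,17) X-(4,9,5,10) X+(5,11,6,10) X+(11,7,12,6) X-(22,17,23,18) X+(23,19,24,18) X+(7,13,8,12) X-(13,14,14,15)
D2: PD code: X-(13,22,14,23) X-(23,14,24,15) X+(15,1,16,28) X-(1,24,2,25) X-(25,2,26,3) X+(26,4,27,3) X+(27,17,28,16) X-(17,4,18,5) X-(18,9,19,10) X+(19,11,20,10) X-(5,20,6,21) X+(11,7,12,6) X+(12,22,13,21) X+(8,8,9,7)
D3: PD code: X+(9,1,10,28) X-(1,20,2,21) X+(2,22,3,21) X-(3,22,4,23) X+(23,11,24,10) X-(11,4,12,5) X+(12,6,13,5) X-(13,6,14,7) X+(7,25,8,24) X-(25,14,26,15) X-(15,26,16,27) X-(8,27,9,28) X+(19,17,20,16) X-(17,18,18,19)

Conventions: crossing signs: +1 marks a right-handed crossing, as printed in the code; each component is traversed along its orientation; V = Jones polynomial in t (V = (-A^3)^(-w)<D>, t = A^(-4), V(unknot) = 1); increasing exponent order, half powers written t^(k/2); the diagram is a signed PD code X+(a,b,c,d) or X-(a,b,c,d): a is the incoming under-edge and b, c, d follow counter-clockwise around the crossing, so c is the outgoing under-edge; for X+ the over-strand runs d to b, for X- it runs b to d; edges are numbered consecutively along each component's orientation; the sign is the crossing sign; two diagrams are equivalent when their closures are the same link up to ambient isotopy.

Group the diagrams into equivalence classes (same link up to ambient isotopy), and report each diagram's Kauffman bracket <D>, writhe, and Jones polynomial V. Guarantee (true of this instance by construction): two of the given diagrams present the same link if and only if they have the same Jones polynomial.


classes: {D1} | {D2, D3}
V(D1) = -t^-4 + t^-3 + t^-1  [12 crossings, <D> = A^-8 + 1 - A^4, w = -4]
V(D2) = t^-5 - 2t^-4 + 2t^-3 - 2t^-2 + 2t^-1 - 1 + t  (w 0, c 14, <D> = A^-4 - 1 + 2A^4 - 2A^8 + 2A^12 - 2A^16 + A^20)
V(D3) = t^-5 - 2t^-4 + 2t^-3 - 2t^-2 + 2t^-1 - 1 + t  (w -2, c 14, <D> = A^-10 - A^-6 + 2A^-2 - 2A^2 + 2A^6 - 2A^10 + A^14)
insight: V(t) takes 2 values over 3 diagrams, fixing the grouping


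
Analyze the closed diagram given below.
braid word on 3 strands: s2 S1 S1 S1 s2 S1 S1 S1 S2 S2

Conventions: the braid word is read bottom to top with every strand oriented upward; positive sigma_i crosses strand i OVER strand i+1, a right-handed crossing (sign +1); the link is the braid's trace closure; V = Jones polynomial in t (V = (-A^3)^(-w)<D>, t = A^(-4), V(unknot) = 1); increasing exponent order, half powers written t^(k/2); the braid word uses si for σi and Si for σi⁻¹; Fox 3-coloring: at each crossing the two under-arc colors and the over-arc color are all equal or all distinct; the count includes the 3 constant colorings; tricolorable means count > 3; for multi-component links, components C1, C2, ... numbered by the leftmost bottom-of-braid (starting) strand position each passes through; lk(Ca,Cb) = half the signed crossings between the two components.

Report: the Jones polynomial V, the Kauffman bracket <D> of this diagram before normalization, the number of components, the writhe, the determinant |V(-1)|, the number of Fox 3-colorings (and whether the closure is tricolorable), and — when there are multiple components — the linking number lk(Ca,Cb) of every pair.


V = t^-8 - 2t^-7 + t^-6 - 2t^-5 + 2t^-4 + t^-2
<D> = A^-10 + 2A^-2 - 2A^2 + A^6 - 2A^10 + A^14 (w = -6)
1 component over 10 crossings, w = -6
27 Fox colorings among 3^10, |V(-1)| = 9: tricolorable
why: |V(-1)| = 9: so tricolorable, since 3 divides 9


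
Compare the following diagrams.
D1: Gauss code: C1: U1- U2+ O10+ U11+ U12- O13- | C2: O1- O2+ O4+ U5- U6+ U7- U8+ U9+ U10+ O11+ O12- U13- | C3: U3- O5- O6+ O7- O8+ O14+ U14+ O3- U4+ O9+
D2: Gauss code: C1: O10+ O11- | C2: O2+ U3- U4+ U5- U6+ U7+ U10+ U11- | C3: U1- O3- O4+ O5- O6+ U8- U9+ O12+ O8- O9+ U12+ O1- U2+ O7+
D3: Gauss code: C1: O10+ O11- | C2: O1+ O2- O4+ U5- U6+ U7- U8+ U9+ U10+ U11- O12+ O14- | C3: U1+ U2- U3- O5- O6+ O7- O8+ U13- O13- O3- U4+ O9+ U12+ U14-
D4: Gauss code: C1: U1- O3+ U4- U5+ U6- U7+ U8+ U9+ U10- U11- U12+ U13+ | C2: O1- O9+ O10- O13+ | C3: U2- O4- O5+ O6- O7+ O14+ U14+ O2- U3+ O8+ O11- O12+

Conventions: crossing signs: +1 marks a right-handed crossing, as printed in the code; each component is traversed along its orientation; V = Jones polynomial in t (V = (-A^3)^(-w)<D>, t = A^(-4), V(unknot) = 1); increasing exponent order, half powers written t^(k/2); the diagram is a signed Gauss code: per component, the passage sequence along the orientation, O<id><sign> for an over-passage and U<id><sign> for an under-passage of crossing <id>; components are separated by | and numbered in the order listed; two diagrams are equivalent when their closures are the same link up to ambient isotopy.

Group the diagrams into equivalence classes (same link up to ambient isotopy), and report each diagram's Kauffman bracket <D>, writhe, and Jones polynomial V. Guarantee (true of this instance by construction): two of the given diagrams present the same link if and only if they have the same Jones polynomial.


classes: {D1, D2, D3, D4}
V(D1) = 1 + t + t^2 + t^3  [14 crossings, <D> = A^-6 + A^-2 + A^2 + A^6, w = +2]
V(D2) = 1 + t + t^2 + t^3  (w +2, c 12, <D> = A^-6 + A^-2 + A^2 + A^6)
V(D3) = 1 + t + t^2 + t^3  [14 crossings, <D> = A^-12 + A^-8 + A^-4 + 1, w = 0]
D4 (bracket A^-6 + A^-2 + A^2 + A^6; 14 crossings at w = +2): V = 1 + t + t^2 + t^3
insight: one V(t) for all 4 diagrams — one class (guaranteed)


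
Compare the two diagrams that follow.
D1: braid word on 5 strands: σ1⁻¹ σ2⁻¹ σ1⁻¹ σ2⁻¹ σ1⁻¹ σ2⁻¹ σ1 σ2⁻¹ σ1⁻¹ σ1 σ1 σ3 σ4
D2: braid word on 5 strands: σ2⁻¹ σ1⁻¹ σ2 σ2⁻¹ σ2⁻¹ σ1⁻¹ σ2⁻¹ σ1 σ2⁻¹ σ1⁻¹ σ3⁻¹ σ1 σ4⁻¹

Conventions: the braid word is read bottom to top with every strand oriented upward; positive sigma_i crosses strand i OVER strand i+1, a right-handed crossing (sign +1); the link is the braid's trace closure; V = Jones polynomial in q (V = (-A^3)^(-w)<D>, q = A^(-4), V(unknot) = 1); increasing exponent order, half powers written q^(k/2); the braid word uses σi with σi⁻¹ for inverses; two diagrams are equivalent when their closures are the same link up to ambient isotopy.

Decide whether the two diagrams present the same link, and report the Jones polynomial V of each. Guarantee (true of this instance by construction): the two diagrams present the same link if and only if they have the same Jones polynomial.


equivalent: yes
D1 (bracket A^-3 + 2A^5 - A^9 + A^13 - A^17; 13 crossings at w = -3): V = q^(-13/2) - q^(-11/2) + q^(-9/2) - 2q^(-7/2) - q^(-3/2)
V(D2) = q^(-13/2) - q^(-11/2) + q^(-9/2) - 2q^(-7/2) - q^(-3/2)  (w -7, c 13, <D> = A^-15 + 2A^-7 - A^-3 + A - A^5)
key observation: one V(q) for all 2 diagrams — one class (guaranteed)


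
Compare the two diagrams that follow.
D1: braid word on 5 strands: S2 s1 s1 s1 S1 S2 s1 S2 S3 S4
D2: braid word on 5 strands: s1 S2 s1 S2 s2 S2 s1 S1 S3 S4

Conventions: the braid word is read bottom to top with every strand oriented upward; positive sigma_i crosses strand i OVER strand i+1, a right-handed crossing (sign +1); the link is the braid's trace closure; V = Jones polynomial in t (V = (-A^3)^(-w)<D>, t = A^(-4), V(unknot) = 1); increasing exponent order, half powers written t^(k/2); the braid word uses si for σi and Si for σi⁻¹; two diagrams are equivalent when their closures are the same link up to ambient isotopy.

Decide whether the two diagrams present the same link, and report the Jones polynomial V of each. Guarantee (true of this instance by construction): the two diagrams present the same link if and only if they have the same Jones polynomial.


equivalent: no
V(D1) = -t^-3 + 2t^-2 - 2t^-1 + 3 - 2t + 2t^2 - t^3  (w -2, c 10, <D> = -A^-18 + 2A^-14 - 2A^-10 + 3A^-6 - 2A^-2 + 2A^2 - A^6)
D2 (bracket A^-14 - A^-10 + A^-6 - A^-2 + A^2; 10 crossings at w = -2): V = t^-2 - t^-1 + 1 - t + t^2
why: 2 classes among 2 diagrams; unequal V(t) rules out equality


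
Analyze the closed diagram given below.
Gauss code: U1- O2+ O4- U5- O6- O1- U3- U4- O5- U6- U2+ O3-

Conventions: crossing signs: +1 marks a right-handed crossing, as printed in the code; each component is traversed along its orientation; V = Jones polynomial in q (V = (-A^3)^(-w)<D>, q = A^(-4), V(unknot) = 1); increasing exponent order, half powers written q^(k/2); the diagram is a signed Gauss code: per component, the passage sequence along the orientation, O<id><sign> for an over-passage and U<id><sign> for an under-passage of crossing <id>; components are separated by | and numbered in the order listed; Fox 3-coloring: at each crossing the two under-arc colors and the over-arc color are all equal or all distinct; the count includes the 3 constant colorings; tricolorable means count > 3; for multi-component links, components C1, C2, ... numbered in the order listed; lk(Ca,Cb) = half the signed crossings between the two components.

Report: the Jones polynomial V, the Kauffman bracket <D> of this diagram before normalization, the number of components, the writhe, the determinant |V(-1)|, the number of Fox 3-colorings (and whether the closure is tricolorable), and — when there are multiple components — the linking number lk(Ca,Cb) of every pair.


V(q) = -q^-6 + q^-5 - q^-4 + 2q^-3 - q^-2 + q^-1
bracket: A^-8 - A^-4 + 2 - A^4 + A^8 - A^12, w = -4
1 component, writhe -4, over 6 crossings
det 7, colorings 3 of 3^6 — not tricolorable
observation: w = -4 (over 6 crossings) is diagram-only; (-A^3)^(4) removes it from V


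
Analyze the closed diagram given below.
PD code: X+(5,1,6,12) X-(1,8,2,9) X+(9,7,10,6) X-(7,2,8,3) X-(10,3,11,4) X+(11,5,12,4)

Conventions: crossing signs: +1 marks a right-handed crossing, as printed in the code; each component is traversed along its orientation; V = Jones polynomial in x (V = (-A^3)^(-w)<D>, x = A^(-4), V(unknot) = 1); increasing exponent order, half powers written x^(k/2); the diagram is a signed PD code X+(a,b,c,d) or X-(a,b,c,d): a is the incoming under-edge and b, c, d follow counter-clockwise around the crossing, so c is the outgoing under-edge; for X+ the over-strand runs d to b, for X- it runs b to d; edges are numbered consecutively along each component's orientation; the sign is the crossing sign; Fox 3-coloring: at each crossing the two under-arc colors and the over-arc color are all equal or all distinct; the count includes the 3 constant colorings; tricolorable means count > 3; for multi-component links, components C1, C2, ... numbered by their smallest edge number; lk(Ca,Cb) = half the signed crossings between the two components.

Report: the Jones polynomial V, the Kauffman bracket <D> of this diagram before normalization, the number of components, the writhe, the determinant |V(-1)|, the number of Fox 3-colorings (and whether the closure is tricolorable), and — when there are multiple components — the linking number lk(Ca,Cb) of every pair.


V = x^-2 - x^-1 + 1 - x + x^2
<D> = A^-8 - A^-4 + 1 - A^4 + A^8 (w = 0)
1 component over 6 crossings, w = 0
3 Fox colorings among 3^6, |V(-1)| = 5: not tricolorable
why: det 5 = |V(-1)|; not divisible by 3, so not tricolorable
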